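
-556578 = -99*5622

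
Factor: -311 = -1*311^1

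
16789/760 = 22+69/760 ≈ 22.09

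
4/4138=2/2069 ≈ 0.000967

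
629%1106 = 629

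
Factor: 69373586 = 2^1 * 2789^1 * 12437^1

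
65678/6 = 32839/3 ≈ 10946.33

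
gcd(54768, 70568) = 8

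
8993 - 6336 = 2657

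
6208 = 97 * 64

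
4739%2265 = 209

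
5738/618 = 9 + 88/309 ≈ 9.28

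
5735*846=4851810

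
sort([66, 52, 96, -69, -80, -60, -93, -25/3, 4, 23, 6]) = [-93, -80, -69, -60, -25/3, 4, 6, 23, 52, 66, 96]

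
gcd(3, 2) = 1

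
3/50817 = 1/16939 ≈ 0.0000590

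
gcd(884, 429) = 13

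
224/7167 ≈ 0.0313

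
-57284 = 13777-71061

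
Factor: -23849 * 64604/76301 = -1 * 2^2 * 7^1 * 31^1 * 41^(-1) * 521^1 * 1861^(-1) * 3407^1 = -1540740796/76301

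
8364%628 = 200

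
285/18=15 + 5/6 ≈ 15.83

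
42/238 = 3/17 ≈ 0.176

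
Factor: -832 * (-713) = 2^6 * 13^1 * 23^1 * 31^1 = 593216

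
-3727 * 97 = -361519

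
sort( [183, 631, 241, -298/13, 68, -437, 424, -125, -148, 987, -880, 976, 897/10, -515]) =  [-880, -515, -437, -148, -125, -298/13, 68, 897/10, 183, 241, 424, 631, 976, 987]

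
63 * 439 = 27657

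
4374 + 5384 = 9758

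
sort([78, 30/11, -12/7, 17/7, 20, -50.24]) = [-50.24, -12/7, 17/7, 30/11, 20, 78]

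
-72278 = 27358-99636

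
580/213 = 2+154/213 ≈ 2.72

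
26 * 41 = 1066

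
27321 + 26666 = 53987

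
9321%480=201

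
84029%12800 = 7229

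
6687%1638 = 135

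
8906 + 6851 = 15757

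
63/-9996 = -3/476 ≈ -0.00630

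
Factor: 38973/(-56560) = -1 * 2^(-4) * 3^1 * 5^(-1) * 7^(-1) * 11^1 * 101^(-1) * 1181^1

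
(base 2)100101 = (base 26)1b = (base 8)45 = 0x25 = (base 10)37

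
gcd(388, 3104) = 388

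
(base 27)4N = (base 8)203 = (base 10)131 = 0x83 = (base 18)75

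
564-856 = -292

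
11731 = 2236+9495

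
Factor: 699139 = 7^1 * 99877^1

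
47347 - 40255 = 7092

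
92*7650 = 703800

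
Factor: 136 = 2^3 * 17^1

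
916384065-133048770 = 783335295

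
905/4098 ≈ 0.221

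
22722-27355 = -4633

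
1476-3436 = -1960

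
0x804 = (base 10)2052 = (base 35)1nm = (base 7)5661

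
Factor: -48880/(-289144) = 2^1 * 5^1 * 13^1 * 769^(-1) = 130/769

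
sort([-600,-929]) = [-929,-600]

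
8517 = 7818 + 699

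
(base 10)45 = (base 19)27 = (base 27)1i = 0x2d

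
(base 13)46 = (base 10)58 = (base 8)72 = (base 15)3d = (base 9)64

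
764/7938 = 382/3969 ≈ 0.0962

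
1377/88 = 15+57/88 ≈ 15.65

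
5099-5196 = -97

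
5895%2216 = 1463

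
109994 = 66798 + 43196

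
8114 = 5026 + 3088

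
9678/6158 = 4839/3079 ≈ 1.57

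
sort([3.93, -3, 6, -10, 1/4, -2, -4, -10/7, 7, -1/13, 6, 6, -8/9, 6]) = [-10, -4, -3, -2, -10/7, -8/9, -1/13, 1/4, 3.93, 6, 6, 6, 6, 7]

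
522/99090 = 29/5505 ≈ 0.00527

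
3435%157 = 138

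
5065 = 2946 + 2119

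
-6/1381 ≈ -0.00434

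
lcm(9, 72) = 72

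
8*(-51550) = -412400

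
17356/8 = 2169 + 1/2 = 2169.50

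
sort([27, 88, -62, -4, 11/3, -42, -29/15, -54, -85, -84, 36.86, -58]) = [-85, -84, -62, -58, -54, -42, -4, -29/15, 11/3, 27, 36.86, 88]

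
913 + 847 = 1760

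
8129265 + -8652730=-523465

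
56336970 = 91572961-35235991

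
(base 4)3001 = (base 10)193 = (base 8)301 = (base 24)81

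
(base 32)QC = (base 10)844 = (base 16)34C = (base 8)1514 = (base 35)O4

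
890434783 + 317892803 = 1208327586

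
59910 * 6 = 359460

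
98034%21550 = 11834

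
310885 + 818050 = 1128935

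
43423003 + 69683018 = 113106021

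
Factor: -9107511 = -1*3^1*7^1*67^1*6473^1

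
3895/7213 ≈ 0.540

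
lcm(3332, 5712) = 39984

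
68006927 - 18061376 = 49945551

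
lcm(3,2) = 6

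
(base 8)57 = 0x2f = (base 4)233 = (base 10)47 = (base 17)2d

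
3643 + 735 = 4378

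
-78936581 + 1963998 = -76972583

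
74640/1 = 74640 = 74640.00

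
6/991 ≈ 0.00605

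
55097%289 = 187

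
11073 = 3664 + 7409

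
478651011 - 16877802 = 461773209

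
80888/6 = 13481 + 1/3 ≈ 13481.33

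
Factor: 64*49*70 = 2^7*5^1*7^3 = 219520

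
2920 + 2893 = 5813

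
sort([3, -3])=[-3, 3]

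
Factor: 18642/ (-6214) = -1 * 3^1 = -3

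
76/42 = 38/21 ≈ 1.81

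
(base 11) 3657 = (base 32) 4ld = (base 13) 223a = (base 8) 11255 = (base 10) 4781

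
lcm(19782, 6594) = 19782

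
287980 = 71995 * 4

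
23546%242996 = 23546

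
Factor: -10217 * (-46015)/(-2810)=-1 * 2^(-1) * 17^1 * 281^(-1) * 601^1 * 9203^1=-94027051/562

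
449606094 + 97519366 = 547125460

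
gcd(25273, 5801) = 1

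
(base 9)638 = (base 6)2225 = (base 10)521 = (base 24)lh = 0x209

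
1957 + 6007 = 7964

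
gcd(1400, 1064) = 56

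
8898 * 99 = 880902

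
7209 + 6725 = 13934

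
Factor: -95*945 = -1*3^3*5^2*7^1*19^1 = -89775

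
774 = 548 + 226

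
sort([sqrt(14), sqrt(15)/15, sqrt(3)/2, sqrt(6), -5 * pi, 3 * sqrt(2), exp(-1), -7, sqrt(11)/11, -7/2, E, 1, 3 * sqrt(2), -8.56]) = [-5 * pi, -8.56, -7, -7/2, sqrt(15)/15, sqrt(11)/11, exp(-1), sqrt(3)/2, 1, sqrt(6), E, sqrt(14), 3 * sqrt(2), 3 * sqrt(2)]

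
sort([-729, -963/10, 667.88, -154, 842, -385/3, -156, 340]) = [-729, -156, -154, -385/3, -963/10, 340, 667.88, 842]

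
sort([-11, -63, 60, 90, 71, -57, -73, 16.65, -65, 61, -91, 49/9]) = [-91, -73, -65, -63, -57, -11, 49/9, 16.65, 60, 61, 71, 90]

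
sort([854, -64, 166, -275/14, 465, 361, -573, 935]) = [-573, -64, -275/14, 166, 361, 465, 854, 935]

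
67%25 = 17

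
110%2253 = 110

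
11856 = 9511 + 2345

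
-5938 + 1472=-4466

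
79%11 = 2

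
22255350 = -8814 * (-2525)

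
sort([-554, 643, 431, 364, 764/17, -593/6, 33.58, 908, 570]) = [-554, -593/6, 33.58, 764/17, 364, 431, 570, 643, 908]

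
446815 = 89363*5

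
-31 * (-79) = 2449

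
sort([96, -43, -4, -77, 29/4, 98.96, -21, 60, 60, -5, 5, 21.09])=[-77, -43, -21, -5, -4, 5, 29/4, 21.09, 60, 60, 96, 98.96]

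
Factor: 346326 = 2^1*3^1*197^1*293^1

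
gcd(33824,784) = 112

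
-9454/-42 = 225+2/21 ≈ 225.10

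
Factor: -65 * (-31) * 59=5^1 * 13^1 * 31^1 * 59^1=118885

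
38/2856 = 19/1428 ≈ 0.0133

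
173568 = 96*1808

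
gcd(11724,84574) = 2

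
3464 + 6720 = 10184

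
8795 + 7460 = 16255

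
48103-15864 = 32239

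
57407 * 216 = 12399912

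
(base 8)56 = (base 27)1j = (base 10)46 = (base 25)1l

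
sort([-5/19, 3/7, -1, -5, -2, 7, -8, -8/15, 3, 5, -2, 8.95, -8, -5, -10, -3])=[-10, -8, -8, -5, -5, -3, -2, -2, -1, -8/15, -5/19, 3/7, 3, 5, 7, 8.95]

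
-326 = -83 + -243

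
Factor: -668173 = -1*11^1*19^1*23^1*139^1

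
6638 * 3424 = 22728512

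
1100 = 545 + 555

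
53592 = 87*616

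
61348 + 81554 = 142902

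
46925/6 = 7820 + 5/6 ≈ 7820.83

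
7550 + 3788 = 11338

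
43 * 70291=3022513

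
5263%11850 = 5263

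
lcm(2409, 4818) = 4818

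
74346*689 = 51224394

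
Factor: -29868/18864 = -1 * 2^(-2) * 3^(-1) * 19^1 = -19/12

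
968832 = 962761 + 6071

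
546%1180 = 546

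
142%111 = 31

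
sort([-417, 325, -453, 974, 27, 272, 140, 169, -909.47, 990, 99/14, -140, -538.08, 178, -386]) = [-909.47, -538.08, -453, -417, -386, -140, 99/14, 27, 140, 169, 178, 272, 325, 974, 990]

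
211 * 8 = 1688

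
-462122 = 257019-719141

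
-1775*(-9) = 15975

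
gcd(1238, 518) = 2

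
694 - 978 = -284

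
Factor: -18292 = -1 * 2^2 * 17^1 * 269^1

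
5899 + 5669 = 11568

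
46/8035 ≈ 0.00572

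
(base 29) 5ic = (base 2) 1001010000011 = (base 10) 4739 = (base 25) 7ee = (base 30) 57t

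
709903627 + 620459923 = 1330363550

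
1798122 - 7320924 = -5522802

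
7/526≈0.0133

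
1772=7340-5568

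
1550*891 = 1381050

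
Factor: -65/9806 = -1 * 2^(-1) * 5^1 * 13^1 * 4903^(-1)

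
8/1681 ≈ 0.00476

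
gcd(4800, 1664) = 64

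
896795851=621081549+275714302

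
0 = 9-9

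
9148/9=1016 + 4/9 ≈ 1016.44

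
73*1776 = 129648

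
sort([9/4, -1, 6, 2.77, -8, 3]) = [-8, -1, 9/4, 2.77, 3, 6]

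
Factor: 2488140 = 2^2 * 3^2 * 5^1 * 23^1 * 601^1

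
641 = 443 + 198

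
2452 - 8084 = -5632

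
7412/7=1058 + 6/7 ≈ 1058.86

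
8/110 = 4/55 ≈ 0.0727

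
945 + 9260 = 10205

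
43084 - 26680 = 16404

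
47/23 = 2 + 1/23 ≈ 2.04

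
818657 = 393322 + 425335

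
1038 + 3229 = 4267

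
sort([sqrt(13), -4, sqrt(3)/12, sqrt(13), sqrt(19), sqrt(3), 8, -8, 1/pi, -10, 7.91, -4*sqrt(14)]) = [-4*sqrt(14), -10, -8, -4, sqrt(3)/12, 1/pi, sqrt(3), sqrt(13), sqrt(13), sqrt(19), 7.91, 8]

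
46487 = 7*6641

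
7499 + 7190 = 14689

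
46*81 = 3726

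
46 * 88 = 4048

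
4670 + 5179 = 9849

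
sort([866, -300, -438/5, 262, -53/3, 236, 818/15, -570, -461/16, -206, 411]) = [-570, -300, -206, -438/5, -461/16, -53/3, 818/15, 236, 262, 411, 866]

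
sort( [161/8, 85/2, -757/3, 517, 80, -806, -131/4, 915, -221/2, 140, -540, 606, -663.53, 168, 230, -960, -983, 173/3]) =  [-983, -960, -806, -663.53, -540, -757/3, -221/2, -131/4, 161/8, 85/2, 173/3, 80, 140, 168, 230, 517, 606, 915]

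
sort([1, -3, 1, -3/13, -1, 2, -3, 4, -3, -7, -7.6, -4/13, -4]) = [-7.6, -7, -4, -3, -3, -3, -1, -4/13, -3/13, 1, 1, 2, 4]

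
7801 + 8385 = 16186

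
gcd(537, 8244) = 3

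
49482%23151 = 3180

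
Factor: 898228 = 2^2*41^1*5477^1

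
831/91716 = 277/30572 ≈ 0.00906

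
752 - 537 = 215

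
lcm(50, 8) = 200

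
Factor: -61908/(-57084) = 7^1*11^1*71^(-1) = 77/71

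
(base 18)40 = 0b1001000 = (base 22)36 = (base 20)3c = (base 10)72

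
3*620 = 1860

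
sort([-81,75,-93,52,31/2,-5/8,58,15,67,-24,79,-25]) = [-93,-81,-25,-24,-5/8,15,31/2,52,58,67,75,79]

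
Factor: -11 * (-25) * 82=2^1 * 5^2 * 11^1 * 41^1=22550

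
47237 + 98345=145582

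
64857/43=1508 + 13/43 ≈ 1508.30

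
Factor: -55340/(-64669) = 2^2*5^1*11^(-1)*2767^1*5879^(-1) 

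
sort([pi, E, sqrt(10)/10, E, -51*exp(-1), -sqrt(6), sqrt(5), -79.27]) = [-79.27, -51*exp(-1), -sqrt(6), sqrt(10)/10, sqrt(5), E, E, pi]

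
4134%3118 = 1016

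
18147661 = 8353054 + 9794607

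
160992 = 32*5031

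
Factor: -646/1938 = -1*3^(-1) = -1/3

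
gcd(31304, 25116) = 364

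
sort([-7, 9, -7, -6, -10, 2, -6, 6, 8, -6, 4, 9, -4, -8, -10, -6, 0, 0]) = [-10, -10, -8, -7, -7, -6, -6, -6, -6, -4, 0, 0, 2, 4, 6, 8, 9, 9]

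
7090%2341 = 67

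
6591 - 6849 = -258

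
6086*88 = 535568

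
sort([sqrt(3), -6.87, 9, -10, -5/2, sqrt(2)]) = [-10, -6.87, -5/2, sqrt(2), sqrt(3), 9]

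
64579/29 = 2226 + 25/29 ≈ 2226.86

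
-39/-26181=13/8727 ≈ 0.00149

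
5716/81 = 70 + 46/81 ≈ 70.57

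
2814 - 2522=292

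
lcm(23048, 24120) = 1037160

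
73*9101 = 664373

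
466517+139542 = 606059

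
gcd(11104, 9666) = 2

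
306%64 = 50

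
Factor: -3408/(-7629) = 2^4 * 71^1 * 2543^(-1) = 1136/2543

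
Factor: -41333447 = -1*31^1*617^1*2161^1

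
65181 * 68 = 4432308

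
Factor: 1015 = 5^1*7^1*29^1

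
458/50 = 9 + 4/25 = 9.16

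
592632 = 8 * 74079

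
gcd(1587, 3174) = 1587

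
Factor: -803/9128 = -1*2^(-3)*7^(-1)*11^1*73^1*163^(-1)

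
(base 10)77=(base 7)140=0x4d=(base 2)1001101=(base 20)3h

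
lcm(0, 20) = 0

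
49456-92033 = -42577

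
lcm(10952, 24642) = 98568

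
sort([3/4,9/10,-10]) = [-10,3/4,9/10]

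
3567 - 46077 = -42510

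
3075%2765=310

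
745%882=745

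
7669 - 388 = 7281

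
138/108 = 23/18 ≈ 1.28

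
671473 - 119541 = 551932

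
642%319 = 4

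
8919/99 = 991/11 ≈ 90.09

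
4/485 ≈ 0.00825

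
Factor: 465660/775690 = 2^1*3^2*13^1*199^1*77569^(-1) = 46566/77569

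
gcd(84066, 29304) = 6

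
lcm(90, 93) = 2790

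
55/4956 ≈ 0.0111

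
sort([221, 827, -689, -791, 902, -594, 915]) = [-791, -689, -594, 221, 827, 902, 915]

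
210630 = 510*413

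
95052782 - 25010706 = 70042076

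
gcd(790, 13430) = 790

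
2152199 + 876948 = 3029147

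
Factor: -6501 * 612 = -1 * 2^2 * 3^3 * 11^1 * 17^1 * 197^1 = -3978612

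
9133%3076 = 2981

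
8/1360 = 1/170≈0.00588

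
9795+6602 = 16397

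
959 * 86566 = 83016794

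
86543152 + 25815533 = 112358685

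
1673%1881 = 1673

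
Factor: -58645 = -1*5^1*37^1*317^1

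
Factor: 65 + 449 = 2^1*257^1 = 514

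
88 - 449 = -361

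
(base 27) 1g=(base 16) 2b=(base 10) 43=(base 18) 27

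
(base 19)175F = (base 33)8NP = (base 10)9496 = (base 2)10010100011000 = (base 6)111544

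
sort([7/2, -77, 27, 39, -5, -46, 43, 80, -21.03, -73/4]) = [-77, -46, -21.03, -73/4, -5, 7/2, 27, 39, 43, 80]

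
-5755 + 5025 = -730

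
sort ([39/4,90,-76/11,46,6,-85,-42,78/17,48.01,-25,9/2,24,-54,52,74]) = [-85,-54,-42,-25,-76/11,9/2,78/17,6,39/4,24,46,48.01,52,74,90]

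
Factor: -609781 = -1*609781^1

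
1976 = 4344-2368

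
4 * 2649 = 10596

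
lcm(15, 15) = 15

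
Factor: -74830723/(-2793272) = 2^(-3) * 11^1 * 73^(-1) * 4783^(-1) * 6802793^1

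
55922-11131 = 44791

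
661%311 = 39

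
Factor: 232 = 2^3 * 29^1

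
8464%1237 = 1042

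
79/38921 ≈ 0.00203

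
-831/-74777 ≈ 0.0111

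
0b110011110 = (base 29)e8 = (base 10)414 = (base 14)218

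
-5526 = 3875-9401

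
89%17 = 4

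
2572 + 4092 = 6664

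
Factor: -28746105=-1 * 3^1 * 5^1 * 29^1 * 66083^1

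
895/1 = 895 = 895.00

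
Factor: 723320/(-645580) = -1*2^1*107^1*191^(-1) = -214/191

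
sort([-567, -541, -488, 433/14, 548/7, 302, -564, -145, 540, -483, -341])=[-567, -564, -541, -488, -483, -341, -145, 433/14, 548/7, 302, 540]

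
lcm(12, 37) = 444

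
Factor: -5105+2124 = -1*11^1*271^1 = -2981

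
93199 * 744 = 69340056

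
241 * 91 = 21931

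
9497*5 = 47485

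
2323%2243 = 80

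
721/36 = 20 + 1/36 ≈ 20.03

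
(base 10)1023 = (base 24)1if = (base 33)v0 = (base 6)4423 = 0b1111111111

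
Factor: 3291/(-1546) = -1 * 2^(-1) * 3^1 * 773^(-1) * 1097^1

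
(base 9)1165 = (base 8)1545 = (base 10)869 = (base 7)2351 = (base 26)17b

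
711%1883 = 711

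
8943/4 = 2235 + 3/4 = 2235.75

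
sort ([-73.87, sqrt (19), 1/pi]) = [-73.87, 1/pi, sqrt (19)]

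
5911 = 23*257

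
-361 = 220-581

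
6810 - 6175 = 635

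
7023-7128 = -105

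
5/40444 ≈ 0.000124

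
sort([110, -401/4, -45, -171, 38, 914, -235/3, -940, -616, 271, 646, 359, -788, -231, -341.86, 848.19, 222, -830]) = [-940, -830, -788, -616, -341.86, -231, -171, -401/4, -235/3, -45, 38, 110, 222, 271, 359, 646, 848.19, 914]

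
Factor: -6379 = -1 * 6379^1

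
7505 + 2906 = 10411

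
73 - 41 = 32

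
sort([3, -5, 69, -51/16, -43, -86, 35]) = [-86, -43, -5, -51/16, 3, 35, 69]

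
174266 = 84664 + 89602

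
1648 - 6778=-5130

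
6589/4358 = 1+2231/4358 ≈ 1.51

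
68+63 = 131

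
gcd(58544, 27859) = 1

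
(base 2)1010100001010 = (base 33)4v7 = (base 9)7344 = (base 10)5386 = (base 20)d96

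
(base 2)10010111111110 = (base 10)9726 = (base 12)5766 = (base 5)302401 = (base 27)d96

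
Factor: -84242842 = -1*2^1*83^1*191^1*2657^1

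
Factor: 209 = 11^1*19^1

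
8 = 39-31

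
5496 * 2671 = 14679816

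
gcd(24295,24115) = 5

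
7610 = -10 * (-761)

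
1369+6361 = 7730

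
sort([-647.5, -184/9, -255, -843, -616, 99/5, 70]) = [-843, -647.5, -616, -255, -184/9, 99/5, 70]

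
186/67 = 2 + 52/67 ≈ 2.78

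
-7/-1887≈0.00371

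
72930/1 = 72930 = 72930.00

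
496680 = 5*99336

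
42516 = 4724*9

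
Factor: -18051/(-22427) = 3^1 * 11^1 * 41^(-1) = 33/41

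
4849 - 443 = 4406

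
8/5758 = 4/2879 ≈ 0.00139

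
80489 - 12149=68340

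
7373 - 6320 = 1053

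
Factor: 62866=2^1 * 17^1 * 43^2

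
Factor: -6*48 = -1*2^5*3^2 = -288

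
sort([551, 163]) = [163, 551]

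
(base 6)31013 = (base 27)5h9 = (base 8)10021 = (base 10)4113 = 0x1011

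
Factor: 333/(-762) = -1*2^(-1)*3^1*37^1*127^(-1) = -111/254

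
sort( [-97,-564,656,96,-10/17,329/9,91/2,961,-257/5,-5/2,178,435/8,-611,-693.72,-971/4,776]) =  [-693.72,-611,-564,-971/4,-97,-257/5,-5/2,-10/17,329/9,91/2,435/8,96,178,656,776,961]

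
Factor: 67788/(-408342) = -1*2^1*3^1*7^1*11^(-1)*23^(-1) = -42/253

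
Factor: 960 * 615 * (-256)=-1 * 2^14 * 3^2 * 5^2 * 41^1=-151142400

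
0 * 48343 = 0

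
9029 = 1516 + 7513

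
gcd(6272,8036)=196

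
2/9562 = 1/4781 ≈ 0.000209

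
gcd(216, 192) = 24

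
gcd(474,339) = 3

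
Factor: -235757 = -1 * 431^1 * 547^1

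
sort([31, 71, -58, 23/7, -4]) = [-58, -4, 23/7, 31, 71]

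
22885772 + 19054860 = 41940632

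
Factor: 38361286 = 2^1 * 23^1 * 641^1 * 1301^1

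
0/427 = 0 = 0.00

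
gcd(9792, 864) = 288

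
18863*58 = 1094054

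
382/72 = 191/36 ≈ 5.31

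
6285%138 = 75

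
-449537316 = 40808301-490345617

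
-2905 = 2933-5838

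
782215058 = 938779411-156564353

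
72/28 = 2+4/7 ≈ 2.57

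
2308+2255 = 4563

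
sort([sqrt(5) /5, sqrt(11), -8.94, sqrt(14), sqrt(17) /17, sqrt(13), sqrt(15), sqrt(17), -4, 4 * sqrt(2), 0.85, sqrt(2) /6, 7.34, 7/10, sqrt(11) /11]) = [-8.94, -4, sqrt(2) /6, sqrt(17) /17, sqrt(11) /11, sqrt(5) /5, 7/10, 0.85, sqrt(11), sqrt(13), sqrt(14), sqrt(15), sqrt(17), 4 * sqrt(2), 7.34]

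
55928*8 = 447424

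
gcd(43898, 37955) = 1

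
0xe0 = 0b11100000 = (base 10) 224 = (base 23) 9h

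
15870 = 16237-367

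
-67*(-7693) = 515431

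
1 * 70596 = 70596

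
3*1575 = 4725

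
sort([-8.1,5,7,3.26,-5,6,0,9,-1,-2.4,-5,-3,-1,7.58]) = [-8.1,-5,-5,-3,-2.4,-1,-1,0,3.26,5,6,7,7.58,9]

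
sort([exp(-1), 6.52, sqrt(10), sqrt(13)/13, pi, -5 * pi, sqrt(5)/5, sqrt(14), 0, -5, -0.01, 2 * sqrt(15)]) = [-5 * pi, -5, -0.01, 0, sqrt(13)/13, exp(-1), sqrt(5)/5, pi, sqrt(10), sqrt(14), 6.52, 2 * sqrt(15)]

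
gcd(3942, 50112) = 54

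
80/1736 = 10/217 ≈ 0.0461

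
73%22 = 7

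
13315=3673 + 9642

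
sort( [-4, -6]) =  [-6, -4]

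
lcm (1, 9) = 9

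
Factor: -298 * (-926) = 2^2 * 149^1 * 463^1 = 275948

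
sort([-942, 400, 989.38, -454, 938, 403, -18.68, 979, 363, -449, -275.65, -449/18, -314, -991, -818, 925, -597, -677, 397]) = [-991, -942, -818, -677, -597, -454, -449, -314, -275.65, -449/18, -18.68, 363, 397, 400, 403, 925, 938, 979, 989.38]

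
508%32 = 28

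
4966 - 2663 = 2303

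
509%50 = 9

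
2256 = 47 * 48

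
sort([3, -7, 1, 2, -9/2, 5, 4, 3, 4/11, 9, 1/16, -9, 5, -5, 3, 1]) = [-9, -7, -5, -9/2, 1/16, 4/11, 1, 1, 2, 3, 3, 3, 4, 5, 5, 9]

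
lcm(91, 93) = 8463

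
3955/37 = 106 + 33/37 ≈ 106.89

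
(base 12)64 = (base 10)76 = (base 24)34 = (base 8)114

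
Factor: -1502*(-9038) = 2^2*751^1*4519^1 = 13575076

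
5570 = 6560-990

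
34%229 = 34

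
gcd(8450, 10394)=2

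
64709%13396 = 11125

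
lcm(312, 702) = 2808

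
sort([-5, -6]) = [-6, -5]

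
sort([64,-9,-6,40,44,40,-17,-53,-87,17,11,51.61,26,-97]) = [-97,-87,-53,-17,-9,-6,11,17,26,40,40,44,51.61,64]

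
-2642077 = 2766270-5408347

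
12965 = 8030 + 4935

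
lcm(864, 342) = 16416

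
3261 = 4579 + -1318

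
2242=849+1393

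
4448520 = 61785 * 72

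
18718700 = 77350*242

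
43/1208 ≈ 0.0356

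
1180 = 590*2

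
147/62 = 2 + 23/62 ≈ 2.37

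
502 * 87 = 43674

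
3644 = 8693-5049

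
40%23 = 17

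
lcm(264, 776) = 25608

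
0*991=0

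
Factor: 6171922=2^1 * 19^1 * 162419^1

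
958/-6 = -479/3 ≈ -159.67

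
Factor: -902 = -1 * 2^1 * 11^1 * 41^1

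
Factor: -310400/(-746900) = 2^5 * 7^(-1) * 11^(-1) = 32/77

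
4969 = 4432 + 537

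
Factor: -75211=-1 * 75211^1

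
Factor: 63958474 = 2^1 * 31979237^1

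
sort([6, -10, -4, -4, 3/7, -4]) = [-10, -4, -4, -4, 3/7, 6]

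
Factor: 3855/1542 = 2^(-1)*5^1 = 5/2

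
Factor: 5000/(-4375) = -1 * 2^3 * 7^(-1) = -8/7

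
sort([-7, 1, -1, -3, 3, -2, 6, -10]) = [-10, -7, -3, -2, -1, 1, 3, 6]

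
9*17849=160641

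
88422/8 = 44211/4 = 11052.75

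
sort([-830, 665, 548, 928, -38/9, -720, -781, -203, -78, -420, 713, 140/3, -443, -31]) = [-830, -781, -720, -443, -420, -203, -78, -31, -38/9, 140/3, 548, 665, 713, 928]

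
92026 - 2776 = 89250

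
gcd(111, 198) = 3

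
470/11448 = 235/5724 ≈ 0.0411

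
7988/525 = 15+113/525 ≈ 15.22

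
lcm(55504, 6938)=55504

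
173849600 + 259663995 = 433513595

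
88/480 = 11/60 ≈ 0.183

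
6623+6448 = 13071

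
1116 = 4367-3251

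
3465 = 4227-762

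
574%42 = 28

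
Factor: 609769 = 73^1 * 8353^1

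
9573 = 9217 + 356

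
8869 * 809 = 7175021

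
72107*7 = 504749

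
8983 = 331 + 8652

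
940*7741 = 7276540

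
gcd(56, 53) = 1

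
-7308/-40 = 182 + 7/10 = 182.70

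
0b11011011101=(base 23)379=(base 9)2362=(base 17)616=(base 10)1757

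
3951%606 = 315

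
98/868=7/62≈0.113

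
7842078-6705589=1136489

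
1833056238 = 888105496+944950742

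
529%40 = 9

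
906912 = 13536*67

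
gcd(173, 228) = 1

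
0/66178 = 0 = 0.00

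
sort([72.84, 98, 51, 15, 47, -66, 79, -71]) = [-71, -66, 15, 47, 51, 72.84, 79, 98]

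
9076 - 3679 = 5397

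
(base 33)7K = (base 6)1055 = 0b11111011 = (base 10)251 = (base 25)A1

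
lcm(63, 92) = 5796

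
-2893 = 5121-8014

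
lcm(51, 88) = 4488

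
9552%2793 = 1173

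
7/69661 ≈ 0.000100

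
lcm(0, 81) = 0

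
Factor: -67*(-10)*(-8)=-1*2^4*5^1*67^1=-5360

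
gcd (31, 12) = 1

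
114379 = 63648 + 50731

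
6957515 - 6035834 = 921681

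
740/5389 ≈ 0.137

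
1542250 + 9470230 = 11012480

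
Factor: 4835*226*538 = 2^2*5^1*113^1*269^1*967^1 = 587877980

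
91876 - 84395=7481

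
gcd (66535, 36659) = 7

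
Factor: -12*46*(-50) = 2^4*3^1*5^2*23^1 = 27600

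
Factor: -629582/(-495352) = 2^(-2) * 11^(-1) * 13^(-1) * 727^1 = 727/572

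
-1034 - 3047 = -4081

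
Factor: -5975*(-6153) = 3^1*5^2*7^1*239^1*293^1 = 36764175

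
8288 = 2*4144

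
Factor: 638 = 2^1 * 11^1 * 29^1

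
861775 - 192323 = 669452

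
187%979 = 187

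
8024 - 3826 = 4198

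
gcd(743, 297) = 1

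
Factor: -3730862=-1 * 2^1 * 1865431^1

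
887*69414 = 61570218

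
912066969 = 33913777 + 878153192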